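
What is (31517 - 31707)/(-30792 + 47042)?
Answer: -19/1625 ≈ -0.011692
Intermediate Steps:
(31517 - 31707)/(-30792 + 47042) = -190/16250 = -190*1/16250 = -19/1625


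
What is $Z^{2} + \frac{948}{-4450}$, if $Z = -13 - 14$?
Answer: $\frac{1621551}{2225} \approx 728.79$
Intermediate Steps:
$Z = -27$
$Z^{2} + \frac{948}{-4450} = \left(-27\right)^{2} + \frac{948}{-4450} = 729 + 948 \left(- \frac{1}{4450}\right) = 729 - \frac{474}{2225} = \frac{1621551}{2225}$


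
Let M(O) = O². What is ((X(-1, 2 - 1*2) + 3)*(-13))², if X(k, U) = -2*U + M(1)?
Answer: 2704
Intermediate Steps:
X(k, U) = 1 - 2*U (X(k, U) = -2*U + 1² = -2*U + 1 = 1 - 2*U)
((X(-1, 2 - 1*2) + 3)*(-13))² = (((1 - 2*(2 - 1*2)) + 3)*(-13))² = (((1 - 2*(2 - 2)) + 3)*(-13))² = (((1 - 2*0) + 3)*(-13))² = (((1 + 0) + 3)*(-13))² = ((1 + 3)*(-13))² = (4*(-13))² = (-52)² = 2704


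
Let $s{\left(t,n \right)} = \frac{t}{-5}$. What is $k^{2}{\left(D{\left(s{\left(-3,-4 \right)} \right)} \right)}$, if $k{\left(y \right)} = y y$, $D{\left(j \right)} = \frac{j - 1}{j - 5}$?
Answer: $\frac{1}{14641} \approx 6.8301 \cdot 10^{-5}$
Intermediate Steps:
$s{\left(t,n \right)} = - \frac{t}{5}$ ($s{\left(t,n \right)} = t \left(- \frac{1}{5}\right) = - \frac{t}{5}$)
$D{\left(j \right)} = \frac{-1 + j}{-5 + j}$
$k{\left(y \right)} = y^{2}$
$k^{2}{\left(D{\left(s{\left(-3,-4 \right)} \right)} \right)} = \left(\left(\frac{-1 - - \frac{3}{5}}{-5 - - \frac{3}{5}}\right)^{2}\right)^{2} = \left(\left(\frac{-1 + \frac{3}{5}}{-5 + \frac{3}{5}}\right)^{2}\right)^{2} = \left(\left(\frac{1}{- \frac{22}{5}} \left(- \frac{2}{5}\right)\right)^{2}\right)^{2} = \left(\left(\left(- \frac{5}{22}\right) \left(- \frac{2}{5}\right)\right)^{2}\right)^{2} = \left(\left(\frac{1}{11}\right)^{2}\right)^{2} = \left(\frac{1}{121}\right)^{2} = \frac{1}{14641}$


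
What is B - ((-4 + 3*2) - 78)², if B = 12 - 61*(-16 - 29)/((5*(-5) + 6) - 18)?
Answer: -216013/37 ≈ -5838.2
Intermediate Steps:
B = -2301/37 (B = 12 - (-2745)/((-25 + 6) - 18) = 12 - (-2745)/(-19 - 18) = 12 - (-2745)/(-37) = 12 - (-2745)*(-1)/37 = 12 - 61*45/37 = 12 - 2745/37 = -2301/37 ≈ -62.189)
B - ((-4 + 3*2) - 78)² = -2301/37 - ((-4 + 3*2) - 78)² = -2301/37 - ((-4 + 6) - 78)² = -2301/37 - (2 - 78)² = -2301/37 - 1*(-76)² = -2301/37 - 1*5776 = -2301/37 - 5776 = -216013/37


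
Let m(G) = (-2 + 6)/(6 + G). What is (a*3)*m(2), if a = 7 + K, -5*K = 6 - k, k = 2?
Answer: 93/10 ≈ 9.3000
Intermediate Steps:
m(G) = 4/(6 + G)
K = -⅘ (K = -(6 - 1*2)/5 = -(6 - 2)/5 = -⅕*4 = -⅘ ≈ -0.80000)
a = 31/5 (a = 7 - ⅘ = 31/5 ≈ 6.2000)
(a*3)*m(2) = ((31/5)*3)*(4/(6 + 2)) = 93*(4/8)/5 = 93*(4*(⅛))/5 = (93/5)*(½) = 93/10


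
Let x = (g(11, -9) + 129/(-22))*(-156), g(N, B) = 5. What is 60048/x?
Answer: 110088/247 ≈ 445.70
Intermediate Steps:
x = 1482/11 (x = (5 + 129/(-22))*(-156) = (5 + 129*(-1/22))*(-156) = (5 - 129/22)*(-156) = -19/22*(-156) = 1482/11 ≈ 134.73)
60048/x = 60048/(1482/11) = 60048*(11/1482) = 110088/247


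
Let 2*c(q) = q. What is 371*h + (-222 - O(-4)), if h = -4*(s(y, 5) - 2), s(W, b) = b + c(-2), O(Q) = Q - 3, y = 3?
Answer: -3183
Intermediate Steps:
c(q) = q/2
O(Q) = -3 + Q
s(W, b) = -1 + b (s(W, b) = b + (½)*(-2) = b - 1 = -1 + b)
h = -8 (h = -4*((-1 + 5) - 2) = -4*(4 - 2) = -4*2 = -8)
371*h + (-222 - O(-4)) = 371*(-8) + (-222 - (-3 - 4)) = -2968 + (-222 - 1*(-7)) = -2968 + (-222 + 7) = -2968 - 215 = -3183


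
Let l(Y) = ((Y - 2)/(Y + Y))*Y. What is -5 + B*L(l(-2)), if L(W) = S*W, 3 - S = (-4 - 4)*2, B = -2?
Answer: 71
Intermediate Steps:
l(Y) = -1 + Y/2 (l(Y) = ((-2 + Y)/((2*Y)))*Y = ((-2 + Y)*(1/(2*Y)))*Y = ((-2 + Y)/(2*Y))*Y = -1 + Y/2)
S = 19 (S = 3 - (-4 - 4)*2 = 3 - (-8)*2 = 3 - 1*(-16) = 3 + 16 = 19)
L(W) = 19*W
-5 + B*L(l(-2)) = -5 - 38*(-1 + (½)*(-2)) = -5 - 38*(-1 - 1) = -5 - 38*(-2) = -5 - 2*(-38) = -5 + 76 = 71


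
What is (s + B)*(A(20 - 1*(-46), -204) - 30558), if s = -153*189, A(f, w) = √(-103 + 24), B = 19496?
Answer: 287886918 - 9421*I*√79 ≈ 2.8789e+8 - 83736.0*I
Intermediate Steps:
A(f, w) = I*√79 (A(f, w) = √(-79) = I*√79)
s = -28917
(s + B)*(A(20 - 1*(-46), -204) - 30558) = (-28917 + 19496)*(I*√79 - 30558) = -9421*(-30558 + I*√79) = 287886918 - 9421*I*√79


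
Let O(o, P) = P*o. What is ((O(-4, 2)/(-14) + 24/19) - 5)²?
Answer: 177241/17689 ≈ 10.020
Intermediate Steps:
((O(-4, 2)/(-14) + 24/19) - 5)² = (((2*(-4))/(-14) + 24/19) - 5)² = ((-8*(-1/14) + 24*(1/19)) - 5)² = ((4/7 + 24/19) - 5)² = (244/133 - 5)² = (-421/133)² = 177241/17689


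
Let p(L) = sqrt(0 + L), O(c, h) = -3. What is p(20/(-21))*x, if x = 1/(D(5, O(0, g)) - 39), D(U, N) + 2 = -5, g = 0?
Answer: -I*sqrt(105)/483 ≈ -0.021215*I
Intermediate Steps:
D(U, N) = -7 (D(U, N) = -2 - 5 = -7)
p(L) = sqrt(L)
x = -1/46 (x = 1/(-7 - 39) = 1/(-46) = -1/46 ≈ -0.021739)
p(20/(-21))*x = sqrt(20/(-21))*(-1/46) = sqrt(20*(-1/21))*(-1/46) = sqrt(-20/21)*(-1/46) = (2*I*sqrt(105)/21)*(-1/46) = -I*sqrt(105)/483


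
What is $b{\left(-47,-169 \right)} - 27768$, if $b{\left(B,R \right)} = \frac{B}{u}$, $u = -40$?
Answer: $- \frac{1110673}{40} \approx -27767.0$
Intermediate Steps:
$b{\left(B,R \right)} = - \frac{B}{40}$ ($b{\left(B,R \right)} = \frac{B}{-40} = B \left(- \frac{1}{40}\right) = - \frac{B}{40}$)
$b{\left(-47,-169 \right)} - 27768 = \left(- \frac{1}{40}\right) \left(-47\right) - 27768 = \frac{47}{40} - 27768 = - \frac{1110673}{40}$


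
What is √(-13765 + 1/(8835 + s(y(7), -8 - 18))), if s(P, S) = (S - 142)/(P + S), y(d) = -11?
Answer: I*√12168965893074/29733 ≈ 117.32*I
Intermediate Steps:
s(P, S) = (-142 + S)/(P + S)
√(-13765 + 1/(8835 + s(y(7), -8 - 18))) = √(-13765 + 1/(8835 + (-142 + (-8 - 18))/(-11 + (-8 - 18)))) = √(-13765 + 1/(8835 + (-142 - 26)/(-11 - 26))) = √(-13765 + 1/(8835 - 168/(-37))) = √(-13765 + 1/(8835 - 1/37*(-168))) = √(-13765 + 1/(8835 + 168/37)) = √(-13765 + 1/(327063/37)) = √(-13765 + 37/327063) = √(-4502022158/327063) = I*√12168965893074/29733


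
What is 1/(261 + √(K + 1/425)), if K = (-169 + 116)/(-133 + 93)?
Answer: 887400/231606887 - 10*√153442/231606887 ≈ 0.0038146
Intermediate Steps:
K = 53/40 (K = -53/(-40) = -53*(-1/40) = 53/40 ≈ 1.3250)
1/(261 + √(K + 1/425)) = 1/(261 + √(53/40 + 1/425)) = 1/(261 + √(4513/3400)) = 1/(261 + √153442/340)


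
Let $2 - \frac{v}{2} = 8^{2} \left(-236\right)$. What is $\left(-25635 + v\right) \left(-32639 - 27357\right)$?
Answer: $-274601692$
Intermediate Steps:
$v = 30212$ ($v = 4 - 2 \cdot 8^{2} \left(-236\right) = 4 - 2 \cdot 64 \left(-236\right) = 4 - -30208 = 4 + 30208 = 30212$)
$\left(-25635 + v\right) \left(-32639 - 27357\right) = \left(-25635 + 30212\right) \left(-32639 - 27357\right) = 4577 \left(-59996\right) = -274601692$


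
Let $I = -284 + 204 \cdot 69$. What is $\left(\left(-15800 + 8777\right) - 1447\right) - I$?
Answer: $-22262$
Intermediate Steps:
$I = 13792$ ($I = -284 + 14076 = 13792$)
$\left(\left(-15800 + 8777\right) - 1447\right) - I = \left(\left(-15800 + 8777\right) - 1447\right) - 13792 = \left(-7023 - 1447\right) - 13792 = -8470 - 13792 = -22262$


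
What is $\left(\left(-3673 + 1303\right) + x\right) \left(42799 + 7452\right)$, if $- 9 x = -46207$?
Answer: $\frac{1250094127}{9} \approx 1.389 \cdot 10^{8}$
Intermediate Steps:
$x = \frac{46207}{9}$ ($x = \left(- \frac{1}{9}\right) \left(-46207\right) = \frac{46207}{9} \approx 5134.1$)
$\left(\left(-3673 + 1303\right) + x\right) \left(42799 + 7452\right) = \left(\left(-3673 + 1303\right) + \frac{46207}{9}\right) \left(42799 + 7452\right) = \left(-2370 + \frac{46207}{9}\right) 50251 = \frac{24877}{9} \cdot 50251 = \frac{1250094127}{9}$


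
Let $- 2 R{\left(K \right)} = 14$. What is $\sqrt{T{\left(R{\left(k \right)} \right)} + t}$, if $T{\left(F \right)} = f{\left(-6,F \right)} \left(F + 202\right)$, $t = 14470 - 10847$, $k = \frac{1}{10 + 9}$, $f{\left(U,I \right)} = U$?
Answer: $\sqrt{2453} \approx 49.528$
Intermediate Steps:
$k = \frac{1}{19} \approx 0.052632$
$R{\left(K \right)} = -7$ ($R{\left(K \right)} = \left(- \frac{1}{2}\right) 14 = -7$)
$t = 3623$ ($t = 14470 - 10847 = 3623$)
$T{\left(F \right)} = -1212 - 6 F$ ($T{\left(F \right)} = - 6 \left(F + 202\right) = - 6 \left(202 + F\right) = -1212 - 6 F$)
$\sqrt{T{\left(R{\left(k \right)} \right)} + t} = \sqrt{\left(-1212 - -42\right) + 3623} = \sqrt{\left(-1212 + 42\right) + 3623} = \sqrt{-1170 + 3623} = \sqrt{2453}$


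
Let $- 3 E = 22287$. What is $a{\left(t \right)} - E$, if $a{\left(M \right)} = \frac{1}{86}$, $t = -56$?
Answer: $\frac{638895}{86} \approx 7429.0$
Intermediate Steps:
$E = -7429$ ($E = \left(- \frac{1}{3}\right) 22287 = -7429$)
$a{\left(M \right)} = \frac{1}{86}$
$a{\left(t \right)} - E = \frac{1}{86} - -7429 = \frac{1}{86} + 7429 = \frac{638895}{86}$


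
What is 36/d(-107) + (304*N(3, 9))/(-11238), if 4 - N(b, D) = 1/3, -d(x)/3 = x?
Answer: 23380/1803699 ≈ 0.012962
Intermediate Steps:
d(x) = -3*x
N(b, D) = 11/3 (N(b, D) = 4 - 1/3 = 4 - 1*⅓ = 4 - ⅓ = 11/3)
36/d(-107) + (304*N(3, 9))/(-11238) = 36/((-3*(-107))) + (304*(11/3))/(-11238) = 36/321 + (3344/3)*(-1/11238) = 36*(1/321) - 1672/16857 = 12/107 - 1672/16857 = 23380/1803699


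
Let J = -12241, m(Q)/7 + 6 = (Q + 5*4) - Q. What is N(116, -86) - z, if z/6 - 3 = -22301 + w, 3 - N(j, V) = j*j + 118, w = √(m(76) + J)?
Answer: 120217 - 6*I*√12143 ≈ 1.2022e+5 - 661.17*I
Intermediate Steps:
m(Q) = 98 (m(Q) = -42 + 7*((Q + 5*4) - Q) = -42 + 7*((Q + 20) - Q) = -42 + 7*((20 + Q) - Q) = -42 + 7*20 = -42 + 140 = 98)
w = I*√12143 (w = √(98 - 12241) = √(-12143) = I*√12143 ≈ 110.2*I)
N(j, V) = -115 - j² (N(j, V) = 3 - (j*j + 118) = 3 - (j² + 118) = 3 - (118 + j²) = 3 + (-118 - j²) = -115 - j²)
z = -133788 + 6*I*√12143 (z = 18 + 6*(-22301 + I*√12143) = 18 + (-133806 + 6*I*√12143) = -133788 + 6*I*√12143 ≈ -1.3379e+5 + 661.17*I)
N(116, -86) - z = (-115 - 1*116²) - (-133788 + 6*I*√12143) = (-115 - 1*13456) + (133788 - 6*I*√12143) = (-115 - 13456) + (133788 - 6*I*√12143) = -13571 + (133788 - 6*I*√12143) = 120217 - 6*I*√12143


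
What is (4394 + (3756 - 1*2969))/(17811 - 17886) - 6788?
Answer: -171427/25 ≈ -6857.1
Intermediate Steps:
(4394 + (3756 - 1*2969))/(17811 - 17886) - 6788 = (4394 + (3756 - 2969))/(-75) - 6788 = (4394 + 787)*(-1/75) - 6788 = 5181*(-1/75) - 6788 = -1727/25 - 6788 = -171427/25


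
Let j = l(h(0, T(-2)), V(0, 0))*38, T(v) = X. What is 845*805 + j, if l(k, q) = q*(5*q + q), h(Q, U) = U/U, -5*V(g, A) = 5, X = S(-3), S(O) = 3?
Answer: 680453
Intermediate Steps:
X = 3
V(g, A) = -1 (V(g, A) = -⅕*5 = -1)
T(v) = 3
h(Q, U) = 1
l(k, q) = 6*q² (l(k, q) = q*(6*q) = 6*q²)
j = 228 (j = (6*(-1)²)*38 = (6*1)*38 = 6*38 = 228)
845*805 + j = 845*805 + 228 = 680225 + 228 = 680453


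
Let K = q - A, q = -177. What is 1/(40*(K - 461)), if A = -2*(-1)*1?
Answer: -1/25600 ≈ -3.9063e-5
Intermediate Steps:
A = 2 (A = 2*1 = 2)
K = -179 (K = -177 - 1*2 = -177 - 2 = -179)
1/(40*(K - 461)) = 1/(40*(-179 - 461)) = 1/(40*(-640)) = 1/(-25600) = -1/25600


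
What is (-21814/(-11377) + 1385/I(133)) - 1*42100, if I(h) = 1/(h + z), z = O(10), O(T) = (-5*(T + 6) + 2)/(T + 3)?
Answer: 1522207529/11377 ≈ 1.3380e+5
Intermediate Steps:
O(T) = (-28 - 5*T)/(3 + T) (O(T) = (-5*(6 + T) + 2)/(3 + T) = ((-30 - 5*T) + 2)/(3 + T) = (-28 - 5*T)/(3 + T))
z = -6 (z = (-28 - 5*10)/(3 + 10) = (-28 - 50)/13 = (1/13)*(-78) = -6)
I(h) = 1/(-6 + h) (I(h) = 1/(h - 6) = 1/(-6 + h))
(-21814/(-11377) + 1385/I(133)) - 1*42100 = (-21814/(-11377) + 1385/(1/(-6 + 133))) - 1*42100 = (-21814*(-1/11377) + 1385/(1/127)) - 42100 = (21814/11377 + 1385/(1/127)) - 42100 = (21814/11377 + 1385*127) - 42100 = (21814/11377 + 175895) - 42100 = 2001179229/11377 - 42100 = 1522207529/11377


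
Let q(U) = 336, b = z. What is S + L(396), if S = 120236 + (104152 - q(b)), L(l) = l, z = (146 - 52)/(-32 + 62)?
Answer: 224448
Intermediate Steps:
z = 47/15 (z = 94/30 = 94*(1/30) = 47/15 ≈ 3.1333)
b = 47/15 ≈ 3.1333
S = 224052 (S = 120236 + (104152 - 1*336) = 120236 + (104152 - 336) = 120236 + 103816 = 224052)
S + L(396) = 224052 + 396 = 224448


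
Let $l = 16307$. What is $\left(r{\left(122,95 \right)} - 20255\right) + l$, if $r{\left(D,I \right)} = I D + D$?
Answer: $7764$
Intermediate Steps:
$r{\left(D,I \right)} = D + D I$ ($r{\left(D,I \right)} = D I + D = D + D I$)
$\left(r{\left(122,95 \right)} - 20255\right) + l = \left(122 \left(1 + 95\right) - 20255\right) + 16307 = \left(122 \cdot 96 - 20255\right) + 16307 = \left(11712 - 20255\right) + 16307 = -8543 + 16307 = 7764$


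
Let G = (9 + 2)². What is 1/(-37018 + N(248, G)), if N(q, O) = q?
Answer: -1/36770 ≈ -2.7196e-5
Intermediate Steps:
G = 121 (G = 11² = 121)
1/(-37018 + N(248, G)) = 1/(-37018 + 248) = 1/(-36770) = -1/36770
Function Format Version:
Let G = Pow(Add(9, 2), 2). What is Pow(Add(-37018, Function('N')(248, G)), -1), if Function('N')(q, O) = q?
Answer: Rational(-1, 36770) ≈ -2.7196e-5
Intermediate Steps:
G = 121 (G = Pow(11, 2) = 121)
Pow(Add(-37018, Function('N')(248, G)), -1) = Pow(Add(-37018, 248), -1) = Pow(-36770, -1) = Rational(-1, 36770)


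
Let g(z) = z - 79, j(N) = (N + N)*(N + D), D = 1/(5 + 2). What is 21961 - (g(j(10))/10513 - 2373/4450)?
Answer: 7191957955243/327479950 ≈ 21962.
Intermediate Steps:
D = ⅐ (D = 1/7 = ⅐ ≈ 0.14286)
j(N) = 2*N*(⅐ + N) (j(N) = (N + N)*(N + ⅐) = (2*N)*(⅐ + N) = 2*N*(⅐ + N))
g(z) = -79 + z
21961 - (g(j(10))/10513 - 2373/4450) = 21961 - ((-79 + (2/7)*10*(1 + 7*10))/10513 - 2373/4450) = 21961 - ((-79 + (2/7)*10*(1 + 70))*(1/10513) - 2373*1/4450) = 21961 - ((-79 + (2/7)*10*71)*(1/10513) - 2373/4450) = 21961 - ((-79 + 1420/7)*(1/10513) - 2373/4450) = 21961 - ((867/7)*(1/10513) - 2373/4450) = 21961 - (867/73591 - 2373/4450) = 21961 - 1*(-170773293/327479950) = 21961 + 170773293/327479950 = 7191957955243/327479950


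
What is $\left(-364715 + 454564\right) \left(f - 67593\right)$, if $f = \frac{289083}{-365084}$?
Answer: $- \frac{2217240781353855}{365084} \approx -6.0732 \cdot 10^{9}$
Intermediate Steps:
$f = - \frac{289083}{365084}$ ($f = 289083 \left(- \frac{1}{365084}\right) = - \frac{289083}{365084} \approx -0.79183$)
$\left(-364715 + 454564\right) \left(f - 67593\right) = \left(-364715 + 454564\right) \left(- \frac{289083}{365084} - 67593\right) = 89849 \left(- \frac{24677411895}{365084}\right) = - \frac{2217240781353855}{365084}$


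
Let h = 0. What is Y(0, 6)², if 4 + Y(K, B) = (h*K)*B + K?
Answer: 16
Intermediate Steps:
Y(K, B) = -4 + K (Y(K, B) = -4 + ((0*K)*B + K) = -4 + (0*B + K) = -4 + (0 + K) = -4 + K)
Y(0, 6)² = (-4 + 0)² = (-4)² = 16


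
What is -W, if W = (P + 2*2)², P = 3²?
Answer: -169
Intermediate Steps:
P = 9
W = 169 (W = (9 + 2*2)² = (9 + 4)² = 13² = 169)
-W = -1*169 = -169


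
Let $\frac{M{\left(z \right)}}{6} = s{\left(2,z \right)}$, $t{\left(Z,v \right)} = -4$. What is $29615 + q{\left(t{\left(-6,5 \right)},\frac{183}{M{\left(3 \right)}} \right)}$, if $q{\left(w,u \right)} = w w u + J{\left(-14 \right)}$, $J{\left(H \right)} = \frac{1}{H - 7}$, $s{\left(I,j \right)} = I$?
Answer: $\frac{627038}{21} \approx 29859.0$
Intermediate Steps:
$J{\left(H \right)} = \frac{1}{-7 + H}$
$M{\left(z \right)} = 12$ ($M{\left(z \right)} = 6 \cdot 2 = 12$)
$q{\left(w,u \right)} = - \frac{1}{21} + u w^{2}$ ($q{\left(w,u \right)} = w w u + \frac{1}{-7 - 14} = w^{2} u + \frac{1}{-21} = u w^{2} - \frac{1}{21} = - \frac{1}{21} + u w^{2}$)
$29615 + q{\left(t{\left(-6,5 \right)},\frac{183}{M{\left(3 \right)}} \right)} = 29615 - \left(\frac{1}{21} - \frac{183}{12} \left(-4\right)^{2}\right) = 29615 - \left(\frac{1}{21} - 183 \cdot \frac{1}{12} \cdot 16\right) = 29615 + \left(- \frac{1}{21} + \frac{61}{4} \cdot 16\right) = 29615 + \left(- \frac{1}{21} + 244\right) = 29615 + \frac{5123}{21} = \frac{627038}{21}$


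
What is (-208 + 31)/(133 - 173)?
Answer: 177/40 ≈ 4.4250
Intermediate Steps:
(-208 + 31)/(133 - 173) = -177/(-40) = -177*(-1/40) = 177/40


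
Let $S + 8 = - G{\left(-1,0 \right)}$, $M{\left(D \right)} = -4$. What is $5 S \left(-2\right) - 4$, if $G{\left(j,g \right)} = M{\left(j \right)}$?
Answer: $36$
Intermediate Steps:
$G{\left(j,g \right)} = -4$
$S = -4$ ($S = -8 - -4 = -8 + 4 = -4$)
$5 S \left(-2\right) - 4 = 5 \left(\left(-4\right) \left(-2\right)\right) - 4 = 5 \cdot 8 - 4 = 40 - 4 = 36$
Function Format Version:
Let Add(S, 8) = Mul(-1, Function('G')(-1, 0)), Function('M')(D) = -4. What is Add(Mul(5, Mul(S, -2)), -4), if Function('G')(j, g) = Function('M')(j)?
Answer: 36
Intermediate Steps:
Function('G')(j, g) = -4
S = -4 (S = Add(-8, Mul(-1, -4)) = Add(-8, 4) = -4)
Add(Mul(5, Mul(S, -2)), -4) = Add(Mul(5, Mul(-4, -2)), -4) = Add(Mul(5, 8), -4) = Add(40, -4) = 36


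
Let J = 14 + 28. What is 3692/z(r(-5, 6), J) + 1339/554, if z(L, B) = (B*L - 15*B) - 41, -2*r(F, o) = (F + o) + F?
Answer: -1259375/325198 ≈ -3.8726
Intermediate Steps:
r(F, o) = -F - o/2 (r(F, o) = -((F + o) + F)/2 = -(o + 2*F)/2 = -F - o/2)
J = 42
z(L, B) = -41 - 15*B + B*L (z(L, B) = (-15*B + B*L) - 41 = -41 - 15*B + B*L)
3692/z(r(-5, 6), J) + 1339/554 = 3692/(-41 - 15*42 + 42*(-1*(-5) - ½*6)) + 1339/554 = 3692/(-41 - 630 + 42*(5 - 3)) + 1339*(1/554) = 3692/(-41 - 630 + 42*2) + 1339/554 = 3692/(-41 - 630 + 84) + 1339/554 = 3692/(-587) + 1339/554 = 3692*(-1/587) + 1339/554 = -3692/587 + 1339/554 = -1259375/325198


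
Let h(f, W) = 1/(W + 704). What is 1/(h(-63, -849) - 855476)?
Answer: -145/124044021 ≈ -1.1689e-6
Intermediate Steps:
h(f, W) = 1/(704 + W)
1/(h(-63, -849) - 855476) = 1/(1/(704 - 849) - 855476) = 1/(1/(-145) - 855476) = 1/(-1/145 - 855476) = 1/(-124044021/145) = -145/124044021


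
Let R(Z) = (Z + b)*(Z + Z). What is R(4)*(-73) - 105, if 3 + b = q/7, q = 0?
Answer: -689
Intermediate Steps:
b = -3 (b = -3 + 0/7 = -3 + 0*(1/7) = -3 + 0 = -3)
R(Z) = 2*Z*(-3 + Z) (R(Z) = (Z - 3)*(Z + Z) = (-3 + Z)*(2*Z) = 2*Z*(-3 + Z))
R(4)*(-73) - 105 = (2*4*(-3 + 4))*(-73) - 105 = (2*4*1)*(-73) - 105 = 8*(-73) - 105 = -584 - 105 = -689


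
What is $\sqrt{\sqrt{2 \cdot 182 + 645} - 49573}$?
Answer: $\sqrt{-49573 + \sqrt{1009}} \approx 222.58 i$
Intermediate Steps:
$\sqrt{\sqrt{2 \cdot 182 + 645} - 49573} = \sqrt{\sqrt{364 + 645} - 49573} = \sqrt{\sqrt{1009} - 49573} = \sqrt{-49573 + \sqrt{1009}}$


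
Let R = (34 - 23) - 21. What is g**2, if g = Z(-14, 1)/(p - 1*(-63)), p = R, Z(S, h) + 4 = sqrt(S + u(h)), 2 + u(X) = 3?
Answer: (4 - I*sqrt(13))**2/2809 ≈ 0.001068 - 0.010269*I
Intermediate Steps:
u(X) = 1 (u(X) = -2 + 3 = 1)
R = -10 (R = 11 - 21 = -10)
Z(S, h) = -4 + sqrt(1 + S) (Z(S, h) = -4 + sqrt(S + 1) = -4 + sqrt(1 + S))
p = -10
g = -4/53 + I*sqrt(13)/53 (g = (-4 + sqrt(1 - 14))/(-10 - 1*(-63)) = (-4 + sqrt(-13))/(-10 + 63) = (-4 + I*sqrt(13))/53 = (-4 + I*sqrt(13))*(1/53) = -4/53 + I*sqrt(13)/53 ≈ -0.075472 + 0.068029*I)
g**2 = (-4/53 + I*sqrt(13)/53)**2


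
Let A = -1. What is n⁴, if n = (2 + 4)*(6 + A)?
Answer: 810000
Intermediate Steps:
n = 30 (n = (2 + 4)*(6 - 1) = 6*5 = 30)
n⁴ = 30⁴ = 810000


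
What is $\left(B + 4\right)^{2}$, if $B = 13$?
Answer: $289$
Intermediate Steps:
$\left(B + 4\right)^{2} = \left(13 + 4\right)^{2} = 17^{2} = 289$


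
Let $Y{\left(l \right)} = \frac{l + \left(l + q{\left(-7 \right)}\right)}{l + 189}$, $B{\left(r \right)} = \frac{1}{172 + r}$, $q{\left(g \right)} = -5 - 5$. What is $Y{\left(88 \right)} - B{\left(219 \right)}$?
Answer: $\frac{64629}{108307} \approx 0.59672$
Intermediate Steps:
$q{\left(g \right)} = -10$
$Y{\left(l \right)} = \frac{-10 + 2 l}{189 + l}$ ($Y{\left(l \right)} = \frac{l + \left(l - 10\right)}{l + 189} = \frac{l + \left(-10 + l\right)}{189 + l} = \frac{-10 + 2 l}{189 + l}$)
$Y{\left(88 \right)} - B{\left(219 \right)} = \frac{2 \left(-5 + 88\right)}{189 + 88} - \frac{1}{172 + 219} = 2 \cdot \frac{1}{277} \cdot 83 - \frac{1}{391} = \frac{166}{277} - \frac{1}{391} = \frac{64629}{108307}$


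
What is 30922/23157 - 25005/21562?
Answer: 87699379/499311234 ≈ 0.17564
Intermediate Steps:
30922/23157 - 25005/21562 = 87699379/499311234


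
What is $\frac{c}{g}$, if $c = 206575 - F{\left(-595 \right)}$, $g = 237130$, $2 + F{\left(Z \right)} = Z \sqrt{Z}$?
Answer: $\frac{206577}{237130} + \frac{119 i \sqrt{595}}{47426} \approx 0.87115 + 0.061205 i$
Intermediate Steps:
$F{\left(Z \right)} = -2 + Z^{\frac{3}{2}}$ ($F{\left(Z \right)} = -2 + Z \sqrt{Z} = -2 + Z^{\frac{3}{2}}$)
$c = 206577 + 595 i \sqrt{595}$ ($c = 206575 - \left(-2 + \left(-595\right)^{\frac{3}{2}}\right) = 206575 - \left(-2 - 595 i \sqrt{595}\right) = 206575 + \left(2 + 595 i \sqrt{595}\right) = 206577 + 595 i \sqrt{595} \approx 2.0658 \cdot 10^{5} + 14514.0 i$)
$\frac{c}{g} = \frac{206577 + 595 i \sqrt{595}}{237130} = \left(206577 + 595 i \sqrt{595}\right) \frac{1}{237130} = \frac{206577}{237130} + \frac{119 i \sqrt{595}}{47426}$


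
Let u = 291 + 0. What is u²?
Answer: 84681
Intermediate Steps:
u = 291
u² = 291² = 84681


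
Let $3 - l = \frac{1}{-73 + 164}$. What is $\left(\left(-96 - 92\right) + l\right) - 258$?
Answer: $- \frac{40314}{91} \approx -443.01$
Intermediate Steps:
$l = \frac{272}{91}$ ($l = 3 - \frac{1}{-73 + 164} = 3 - \frac{1}{91} = \frac{272}{91} \approx 2.989$)
$\left(\left(-96 - 92\right) + l\right) - 258 = \left(\left(-96 - 92\right) + \frac{272}{91}\right) - 258 = \left(-188 + \frac{272}{91}\right) - 258 = - \frac{16836}{91} - 258 = - \frac{40314}{91}$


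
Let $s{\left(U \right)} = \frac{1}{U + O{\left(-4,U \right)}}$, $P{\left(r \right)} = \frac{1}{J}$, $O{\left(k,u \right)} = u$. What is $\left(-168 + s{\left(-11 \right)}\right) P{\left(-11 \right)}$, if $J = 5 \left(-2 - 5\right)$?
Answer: $\frac{3697}{770} \approx 4.8013$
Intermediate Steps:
$J = -35$ ($J = 5 \left(-7\right) = -35$)
$P{\left(r \right)} = - \frac{1}{35}$ ($P{\left(r \right)} = \frac{1}{-35} = - \frac{1}{35}$)
$s{\left(U \right)} = \frac{1}{2 U}$ ($s{\left(U \right)} = \frac{1}{U + U} = \frac{1}{2 U}$)
$\left(-168 + s{\left(-11 \right)}\right) P{\left(-11 \right)} = \left(-168 + \frac{1}{2 \left(-11\right)}\right) \left(- \frac{1}{35}\right) = \left(-168 + \frac{1}{2} \left(- \frac{1}{11}\right)\right) \left(- \frac{1}{35}\right) = \left(-168 - \frac{1}{22}\right) \left(- \frac{1}{35}\right) = \left(- \frac{3697}{22}\right) \left(- \frac{1}{35}\right) = \frac{3697}{770}$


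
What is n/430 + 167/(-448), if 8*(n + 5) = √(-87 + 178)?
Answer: -7405/19264 + √91/3440 ≈ -0.38162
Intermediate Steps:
n = -5 + √91/8 (n = -5 + √(-87 + 178)/8 = -5 + √91/8 ≈ -3.8076)
n/430 + 167/(-448) = (-5 + √91/8)/430 + 167/(-448) = (-5 + √91/8)*(1/430) + 167*(-1/448) = (-1/86 + √91/3440) - 167/448 = -7405/19264 + √91/3440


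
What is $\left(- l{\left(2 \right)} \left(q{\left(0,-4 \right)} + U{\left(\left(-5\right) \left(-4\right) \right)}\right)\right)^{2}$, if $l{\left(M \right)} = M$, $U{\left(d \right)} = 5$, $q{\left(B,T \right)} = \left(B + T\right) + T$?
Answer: $36$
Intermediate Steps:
$q{\left(B,T \right)} = B + 2 T$
$\left(- l{\left(2 \right)} \left(q{\left(0,-4 \right)} + U{\left(\left(-5\right) \left(-4\right) \right)}\right)\right)^{2} = \left(\left(-1\right) 2 \left(\left(0 + 2 \left(-4\right)\right) + 5\right)\right)^{2} = \left(- 2 \left(\left(0 - 8\right) + 5\right)\right)^{2} = \left(- 2 \left(-8 + 5\right)\right)^{2} = \left(\left(-2\right) \left(-3\right)\right)^{2} = 6^{2} = 36$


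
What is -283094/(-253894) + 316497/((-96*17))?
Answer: -182407945/946016 ≈ -192.82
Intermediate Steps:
-283094/(-253894) + 316497/((-96*17)) = -283094*(-1/253894) + 316497/(-1632) = 1939/1739 + 316497*(-1/1632) = 1939/1739 - 105499/544 = -182407945/946016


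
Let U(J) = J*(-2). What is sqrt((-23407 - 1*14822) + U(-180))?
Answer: I*sqrt(37869) ≈ 194.6*I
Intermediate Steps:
U(J) = -2*J
sqrt((-23407 - 1*14822) + U(-180)) = sqrt((-23407 - 1*14822) - 2*(-180)) = sqrt((-23407 - 14822) + 360) = sqrt(-38229 + 360) = sqrt(-37869) = I*sqrt(37869)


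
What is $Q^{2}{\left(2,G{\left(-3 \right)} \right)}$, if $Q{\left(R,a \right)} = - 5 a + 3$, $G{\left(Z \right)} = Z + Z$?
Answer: $1089$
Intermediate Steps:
$G{\left(Z \right)} = 2 Z$
$Q{\left(R,a \right)} = 3 - 5 a$
$Q^{2}{\left(2,G{\left(-3 \right)} \right)} = \left(3 - 5 \cdot 2 \left(-3\right)\right)^{2} = \left(3 - -30\right)^{2} = \left(3 + 30\right)^{2} = 33^{2} = 1089$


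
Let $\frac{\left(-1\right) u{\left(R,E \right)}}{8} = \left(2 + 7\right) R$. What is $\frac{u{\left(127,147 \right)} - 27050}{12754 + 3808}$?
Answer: $- \frac{18097}{8281} \approx -2.1854$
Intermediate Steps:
$u{\left(R,E \right)} = - 72 R$ ($u{\left(R,E \right)} = - 8 \left(2 + 7\right) R = - 8 \cdot 9 R = - 72 R$)
$\frac{u{\left(127,147 \right)} - 27050}{12754 + 3808} = \frac{\left(-72\right) 127 - 27050}{12754 + 3808} = \frac{-9144 - 27050}{16562} = \left(-36194\right) \frac{1}{16562} = - \frac{18097}{8281}$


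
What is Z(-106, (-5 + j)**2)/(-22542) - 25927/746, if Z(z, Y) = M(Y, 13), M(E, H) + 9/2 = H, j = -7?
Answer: -34379575/989196 ≈ -34.755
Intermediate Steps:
M(E, H) = -9/2 + H
Z(z, Y) = 17/2 (Z(z, Y) = -9/2 + 13 = 17/2)
Z(-106, (-5 + j)**2)/(-22542) - 25927/746 = (17/2)/(-22542) - 25927/746 = (17/2)*(-1/22542) - 25927*1/746 = -1/2652 - 25927/746 = -34379575/989196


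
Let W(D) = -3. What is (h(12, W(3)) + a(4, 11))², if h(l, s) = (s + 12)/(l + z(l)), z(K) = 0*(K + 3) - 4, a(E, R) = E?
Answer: 1681/64 ≈ 26.266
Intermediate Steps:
z(K) = -4 (z(K) = 0*(3 + K) - 4 = 0 - 4 = -4)
h(l, s) = (12 + s)/(-4 + l) (h(l, s) = (s + 12)/(l - 4) = (12 + s)/(-4 + l))
(h(12, W(3)) + a(4, 11))² = ((12 - 3)/(-4 + 12) + 4)² = (9/8 + 4)² = (41/8)² = 1681/64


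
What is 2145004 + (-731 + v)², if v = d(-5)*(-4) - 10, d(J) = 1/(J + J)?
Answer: 67337309/25 ≈ 2.6935e+6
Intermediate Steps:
d(J) = 1/(2*J)
v = -48/5 (v = ((½)/(-5))*(-4) - 10 = ((½)*(-⅕))*(-4) - 10 = -⅒*(-4) - 10 = ⅖ - 10 = -48/5 ≈ -9.6000)
2145004 + (-731 + v)² = 2145004 + (-731 - 48/5)² = 2145004 + (-3703/5)² = 2145004 + 13712209/25 = 67337309/25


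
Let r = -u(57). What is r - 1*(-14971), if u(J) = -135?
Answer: 15106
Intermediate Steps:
r = 135 (r = -1*(-135) = 135)
r - 1*(-14971) = 135 - 1*(-14971) = 135 + 14971 = 15106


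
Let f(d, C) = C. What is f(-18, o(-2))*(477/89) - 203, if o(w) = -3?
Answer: -19498/89 ≈ -219.08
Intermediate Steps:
f(-18, o(-2))*(477/89) - 203 = -1431/89 - 203 = -19498/89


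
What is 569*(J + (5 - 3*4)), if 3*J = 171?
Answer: 28450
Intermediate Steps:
J = 57 (J = (⅓)*171 = 57)
569*(J + (5 - 3*4)) = 569*(57 + (5 - 3*4)) = 569*(57 + (5 - 12)) = 569*(57 - 7) = 569*50 = 28450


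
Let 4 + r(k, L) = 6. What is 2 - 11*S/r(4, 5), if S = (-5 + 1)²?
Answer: -86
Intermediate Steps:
r(k, L) = 2 (r(k, L) = -4 + 6 = 2)
S = 16 (S = (-4)² = 16)
2 - 11*S/r(4, 5) = 2 - 176/2 = 2 - 11*8 = 2 - 88 = -86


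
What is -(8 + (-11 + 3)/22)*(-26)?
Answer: 2184/11 ≈ 198.55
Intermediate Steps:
-(8 + (-11 + 3)/22)*(-26) = -(8 - 8*1/22)*(-26) = -(8 - 4/11)*(-26) = -84*(-26)/11 = -1*(-2184/11) = 2184/11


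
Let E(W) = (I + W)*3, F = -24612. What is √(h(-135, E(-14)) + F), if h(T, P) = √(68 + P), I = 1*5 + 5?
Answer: √(-24612 + 2*√14) ≈ 156.86*I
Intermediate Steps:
I = 10 (I = 5 + 5 = 10)
E(W) = 30 + 3*W (E(W) = (10 + W)*3 = 30 + 3*W)
√(h(-135, E(-14)) + F) = √(√(68 + (30 + 3*(-14))) - 24612) = √(√(68 + (30 - 42)) - 24612) = √(√(68 - 12) - 24612) = √(√56 - 24612) = √(2*√14 - 24612) = √(-24612 + 2*√14)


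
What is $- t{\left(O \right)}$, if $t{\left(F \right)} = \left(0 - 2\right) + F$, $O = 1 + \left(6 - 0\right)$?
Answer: $-5$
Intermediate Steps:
$O = 7$ ($O = 1 + \left(6 + 0\right) = 1 + 6 = 7$)
$t{\left(F \right)} = -2 + F$
$- t{\left(O \right)} = - (-2 + 7) = \left(-1\right) 5 = -5$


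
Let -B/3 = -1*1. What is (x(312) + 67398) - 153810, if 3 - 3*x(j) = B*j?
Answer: -86723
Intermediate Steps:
B = 3 (B = -(-3) = -3*(-1) = 3)
x(j) = 1 - j
(x(312) + 67398) - 153810 = ((1 - 1*312) + 67398) - 153810 = ((1 - 312) + 67398) - 153810 = (-311 + 67398) - 153810 = 67087 - 153810 = -86723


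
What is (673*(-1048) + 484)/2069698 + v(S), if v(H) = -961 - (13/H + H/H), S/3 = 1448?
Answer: -4326103783949/4495384056 ≈ -962.34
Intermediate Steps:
S = 4344 (S = 3*1448 = 4344)
v(H) = -962 - 13/H (v(H) = -961 - (13/H + 1) = -961 - (1 + 13/H) = -961 + (-1 - 13/H) = -962 - 13/H)
(673*(-1048) + 484)/2069698 + v(S) = (673*(-1048) + 484)/2069698 + (-962 - 13/4344) = (-705304 + 484)*(1/2069698) + (-962 - 13*1/4344) = -704820*1/2069698 + (-962 - 13/4344) = -352410/1034849 - 4178941/4344 = -4326103783949/4495384056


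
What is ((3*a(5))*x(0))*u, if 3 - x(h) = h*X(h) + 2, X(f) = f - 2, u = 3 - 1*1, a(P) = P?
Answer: 30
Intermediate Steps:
u = 2 (u = 3 - 1 = 2)
X(f) = -2 + f
x(h) = 1 - h*(-2 + h) (x(h) = 3 - (h*(-2 + h) + 2) = 3 - (2 + h*(-2 + h)) = 3 + (-2 - h*(-2 + h)) = 1 - h*(-2 + h))
((3*a(5))*x(0))*u = ((3*5)*(1 - 1*0*(-2 + 0)))*2 = (15*(1 - 1*0*(-2)))*2 = (15*(1 + 0))*2 = (15*1)*2 = 15*2 = 30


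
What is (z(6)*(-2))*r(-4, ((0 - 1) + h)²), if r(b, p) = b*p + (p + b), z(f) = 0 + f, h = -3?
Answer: 624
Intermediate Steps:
z(f) = f
r(b, p) = b + p + b*p (r(b, p) = b*p + (b + p) = b + p + b*p)
(z(6)*(-2))*r(-4, ((0 - 1) + h)²) = (6*(-2))*(-4 + ((0 - 1) - 3)² - 4*((0 - 1) - 3)²) = -12*(-4 + (-1 - 3)² - 4*(-1 - 3)²) = -12*(-4 + (-4)² - 4*(-4)²) = -12*(-4 + 16 - 4*16) = -12*(-4 + 16 - 64) = -12*(-52) = 624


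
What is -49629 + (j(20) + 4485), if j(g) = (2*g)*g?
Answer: -44344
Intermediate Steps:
j(g) = 2*g**2
-49629 + (j(20) + 4485) = -49629 + (2*20**2 + 4485) = -49629 + (2*400 + 4485) = -49629 + (800 + 4485) = -49629 + 5285 = -44344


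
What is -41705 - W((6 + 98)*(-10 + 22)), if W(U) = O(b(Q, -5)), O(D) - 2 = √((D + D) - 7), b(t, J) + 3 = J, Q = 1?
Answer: -41707 - I*√23 ≈ -41707.0 - 4.7958*I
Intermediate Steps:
b(t, J) = -3 + J
O(D) = 2 + √(-7 + 2*D) (O(D) = 2 + √((D + D) - 7) = 2 + √(2*D - 7) = 2 + √(-7 + 2*D))
W(U) = 2 + I*√23 (W(U) = 2 + √(-7 + 2*(-3 - 5)) = 2 + √(-7 + 2*(-8)) = 2 + √(-7 - 16) = 2 + √(-23) = 2 + I*√23)
-41705 - W((6 + 98)*(-10 + 22)) = -41705 - (2 + I*√23) = -41705 + (-2 - I*√23) = -41707 - I*√23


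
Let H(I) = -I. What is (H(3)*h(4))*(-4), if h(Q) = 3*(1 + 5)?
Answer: 216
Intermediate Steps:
h(Q) = 18 (h(Q) = 3*6 = 18)
(H(3)*h(4))*(-4) = (-1*3*18)*(-4) = -3*18*(-4) = -54*(-4) = 216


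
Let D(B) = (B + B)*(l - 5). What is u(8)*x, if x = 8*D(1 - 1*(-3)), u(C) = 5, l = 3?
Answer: -640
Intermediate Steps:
D(B) = -4*B (D(B) = (B + B)*(3 - 5) = (2*B)*(-2) = -4*B)
x = -128 (x = 8*(-4*(1 - 1*(-3))) = 8*(-4*(1 + 3)) = 8*(-4*4) = 8*(-16) = -128)
u(8)*x = 5*(-128) = -640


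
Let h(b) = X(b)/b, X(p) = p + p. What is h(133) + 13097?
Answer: 13099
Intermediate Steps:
X(p) = 2*p
h(b) = 2 (h(b) = (2*b)/b = 2)
h(133) + 13097 = 2 + 13097 = 13099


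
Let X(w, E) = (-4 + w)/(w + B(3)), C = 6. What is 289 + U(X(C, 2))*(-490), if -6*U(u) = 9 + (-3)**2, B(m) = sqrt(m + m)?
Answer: 1759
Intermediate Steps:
B(m) = sqrt(2)*sqrt(m) (B(m) = sqrt(2*m) = sqrt(2)*sqrt(m))
X(w, E) = (-4 + w)/(w + sqrt(6)) (X(w, E) = (-4 + w)/(w + sqrt(2)*sqrt(3)) = (-4 + w)/(w + sqrt(6)))
U(u) = -3 (U(u) = -(9 + (-3)**2)/6 = -(9 + 9)/6 = -1/6*18 = -3)
289 + U(X(C, 2))*(-490) = 289 - 3*(-490) = 289 + 1470 = 1759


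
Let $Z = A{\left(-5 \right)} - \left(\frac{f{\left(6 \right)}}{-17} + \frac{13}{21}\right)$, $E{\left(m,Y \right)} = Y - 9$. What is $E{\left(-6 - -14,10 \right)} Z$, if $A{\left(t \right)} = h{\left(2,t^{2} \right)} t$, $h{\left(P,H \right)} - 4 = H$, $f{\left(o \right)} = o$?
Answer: $- \frac{51860}{357} \approx -145.27$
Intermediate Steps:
$h{\left(P,H \right)} = 4 + H$
$E{\left(m,Y \right)} = -9 + Y$ ($E{\left(m,Y \right)} = Y - 9 = -9 + Y$)
$A{\left(t \right)} = t \left(4 + t^{2}\right)$ ($A{\left(t \right)} = \left(4 + t^{2}\right) t = t \left(4 + t^{2}\right)$)
$Z = - \frac{51860}{357}$ ($Z = - 5 \left(4 + \left(-5\right)^{2}\right) - \left(\frac{6}{-17} + \frac{13}{21}\right) = - 5 \left(4 + 25\right) - \left(6 \left(- \frac{1}{17}\right) + 13 \cdot \frac{1}{21}\right) = \left(-5\right) 29 - \left(- \frac{6}{17} + \frac{13}{21}\right) = -145 - \frac{95}{357} = - \frac{51860}{357} \approx -145.27$)
$E{\left(-6 - -14,10 \right)} Z = \left(-9 + 10\right) \left(- \frac{51860}{357}\right) = 1 \left(- \frac{51860}{357}\right) = - \frac{51860}{357}$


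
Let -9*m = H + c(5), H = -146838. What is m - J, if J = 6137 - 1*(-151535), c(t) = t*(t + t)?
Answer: -1272260/9 ≈ -1.4136e+5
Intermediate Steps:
c(t) = 2*t² (c(t) = t*(2*t) = 2*t²)
J = 157672 (J = 6137 + 151535 = 157672)
m = 146788/9 (m = -(-146838 + 2*5²)/9 = -(-146838 + 2*25)/9 = -(-146838 + 50)/9 = -⅑*(-146788) = 146788/9 ≈ 16310.)
m - J = 146788/9 - 1*157672 = 146788/9 - 157672 = -1272260/9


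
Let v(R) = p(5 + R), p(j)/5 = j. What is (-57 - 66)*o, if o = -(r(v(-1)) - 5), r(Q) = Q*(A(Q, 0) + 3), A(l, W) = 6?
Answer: 21525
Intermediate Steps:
p(j) = 5*j
v(R) = 25 + 5*R (v(R) = 5*(5 + R) = 25 + 5*R)
r(Q) = 9*Q (r(Q) = Q*(6 + 3) = Q*9 = 9*Q)
o = -175 (o = -(9*(25 + 5*(-1)) - 5) = -(9*(25 - 5) - 5) = -(9*20 - 5) = -(180 - 5) = -1*175 = -175)
(-57 - 66)*o = (-57 - 66)*(-175) = -123*(-175) = 21525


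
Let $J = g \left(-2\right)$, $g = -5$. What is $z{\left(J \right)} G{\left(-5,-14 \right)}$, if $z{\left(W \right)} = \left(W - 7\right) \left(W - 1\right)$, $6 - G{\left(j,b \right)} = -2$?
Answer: $216$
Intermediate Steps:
$G{\left(j,b \right)} = 8$ ($G{\left(j,b \right)} = 6 - -2 = 6 + 2 = 8$)
$J = 10$ ($J = \left(-5\right) \left(-2\right) = 10$)
$z{\left(W \right)} = \left(-1 + W\right) \left(-7 + W\right)$ ($z{\left(W \right)} = \left(-7 + W\right) \left(-1 + W\right) = \left(-1 + W\right) \left(-7 + W\right)$)
$z{\left(J \right)} G{\left(-5,-14 \right)} = \left(7 + 10^{2} - 80\right) 8 = \left(7 + 100 - 80\right) 8 = 27 \cdot 8 = 216$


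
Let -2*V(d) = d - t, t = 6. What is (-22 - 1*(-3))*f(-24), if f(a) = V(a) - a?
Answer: -741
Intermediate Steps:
V(d) = 3 - d/2 (V(d) = -(d - 1*6)/2 = -(d - 6)/2 = -(-6 + d)/2 = 3 - d/2)
f(a) = 3 - 3*a/2 (f(a) = (3 - a/2) - a = 3 - 3*a/2)
(-22 - 1*(-3))*f(-24) = (-22 - 1*(-3))*(3 - 3/2*(-24)) = (-22 + 3)*(3 + 36) = -19*39 = -741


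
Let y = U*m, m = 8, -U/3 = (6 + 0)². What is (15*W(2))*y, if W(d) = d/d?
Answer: -12960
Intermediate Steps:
W(d) = 1
U = -108 (U = -3*(6 + 0)² = -3*6² = -3*36 = -108)
y = -864 (y = -108*8 = -864)
(15*W(2))*y = (15*1)*(-864) = 15*(-864) = -12960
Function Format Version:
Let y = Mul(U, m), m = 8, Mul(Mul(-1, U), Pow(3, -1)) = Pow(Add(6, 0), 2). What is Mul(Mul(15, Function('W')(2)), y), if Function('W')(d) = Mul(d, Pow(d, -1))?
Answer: -12960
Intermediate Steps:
Function('W')(d) = 1
U = -108 (U = Mul(-3, Pow(Add(6, 0), 2)) = Mul(-3, Pow(6, 2)) = Mul(-3, 36) = -108)
y = -864 (y = Mul(-108, 8) = -864)
Mul(Mul(15, Function('W')(2)), y) = Mul(Mul(15, 1), -864) = Mul(15, -864) = -12960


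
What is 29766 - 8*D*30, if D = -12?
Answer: 32646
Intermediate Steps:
29766 - 8*D*30 = 29766 - 8*(-12)*30 = 29766 + 96*30 = 29766 + 2880 = 32646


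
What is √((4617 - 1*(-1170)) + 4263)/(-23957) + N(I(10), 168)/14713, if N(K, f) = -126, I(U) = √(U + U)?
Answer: -126/14713 - 5*√402/23957 ≈ -0.012748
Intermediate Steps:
I(U) = √2*√U (I(U) = √(2*U) = √2*√U)
√((4617 - 1*(-1170)) + 4263)/(-23957) + N(I(10), 168)/14713 = √((4617 - 1*(-1170)) + 4263)/(-23957) - 126/14713 = √((4617 + 1170) + 4263)*(-1/23957) - 126*1/14713 = √(5787 + 4263)*(-1/23957) - 126/14713 = √10050*(-1/23957) - 126/14713 = (5*√402)*(-1/23957) - 126/14713 = -5*√402/23957 - 126/14713 = -126/14713 - 5*√402/23957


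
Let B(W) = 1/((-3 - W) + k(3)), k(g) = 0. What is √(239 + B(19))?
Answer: √115654/22 ≈ 15.458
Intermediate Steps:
B(W) = 1/(-3 - W) (B(W) = 1/((-3 - W) + 0) = 1/(-3 - W))
√(239 + B(19)) = √(239 - 1/(3 + 19)) = √(239 - 1/22) = √(5257/22) = √115654/22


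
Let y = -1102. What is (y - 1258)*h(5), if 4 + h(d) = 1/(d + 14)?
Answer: 177000/19 ≈ 9315.8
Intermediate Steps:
h(d) = -4 + 1/(14 + d) (h(d) = -4 + 1/(d + 14) = -4 + 1/(14 + d))
(y - 1258)*h(5) = (-1102 - 1258)*((-55 - 4*5)/(14 + 5)) = -2360*(-55 - 20)/19 = -2360*(-75)/19 = -2360*(-75/19) = 177000/19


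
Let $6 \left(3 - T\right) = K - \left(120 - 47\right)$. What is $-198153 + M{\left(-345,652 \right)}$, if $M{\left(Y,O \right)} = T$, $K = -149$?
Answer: $-198113$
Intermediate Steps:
$T = 40$ ($T = 3 - \frac{-149 - \left(120 - 47\right)}{6} = 3 - \frac{-149 - 73}{6} = 3 - -37 = 3 + 37 = 40$)
$M{\left(Y,O \right)} = 40$
$-198153 + M{\left(-345,652 \right)} = -198153 + 40 = -198113$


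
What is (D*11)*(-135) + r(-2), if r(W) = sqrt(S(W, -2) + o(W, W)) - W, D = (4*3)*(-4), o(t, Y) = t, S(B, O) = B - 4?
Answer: 71282 + 2*I*sqrt(2) ≈ 71282.0 + 2.8284*I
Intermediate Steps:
S(B, O) = -4 + B
D = -48 (D = 12*(-4) = -48)
r(W) = sqrt(-4 + 2*W) - W (r(W) = sqrt((-4 + W) + W) - W = sqrt(-4 + 2*W) - W)
(D*11)*(-135) + r(-2) = -48*11*(-135) + (sqrt(-4 + 2*(-2)) - 1*(-2)) = -528*(-135) + (sqrt(-4 - 4) + 2) = 71280 + (sqrt(-8) + 2) = 71280 + (2*I*sqrt(2) + 2) = 71280 + (2 + 2*I*sqrt(2)) = 71282 + 2*I*sqrt(2)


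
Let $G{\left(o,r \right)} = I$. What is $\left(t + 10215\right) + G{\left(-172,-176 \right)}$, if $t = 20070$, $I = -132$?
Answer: $30153$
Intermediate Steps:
$G{\left(o,r \right)} = -132$
$\left(t + 10215\right) + G{\left(-172,-176 \right)} = \left(20070 + 10215\right) - 132 = 30285 - 132 = 30153$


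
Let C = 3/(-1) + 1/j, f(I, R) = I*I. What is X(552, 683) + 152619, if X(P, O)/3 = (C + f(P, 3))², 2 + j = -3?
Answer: 6963197129523/25 ≈ 2.7853e+11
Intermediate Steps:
f(I, R) = I²
j = -5 (j = -2 - 3 = -5)
C = -16/5 (C = 3/(-1) + 1/(-5) = 3*(-1) + 1*(-⅕) = -3 - ⅕ = -16/5 ≈ -3.2000)
X(P, O) = 3*(-16/5 + P²)²
X(552, 683) + 152619 = 3*(16 - 5*552²)²/25 + 152619 = 3*(16 - 5*304704)²/25 + 152619 = 3*(16 - 1523520)²/25 + 152619 = (3/25)*(-1523504)² + 152619 = (3/25)*2321064438016 + 152619 = 6963193314048/25 + 152619 = 6963197129523/25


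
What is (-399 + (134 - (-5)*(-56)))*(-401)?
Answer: 218545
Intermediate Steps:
(-399 + (134 - (-5)*(-56)))*(-401) = (-399 + (134 - 1*280))*(-401) = (-399 + (134 - 280))*(-401) = (-399 - 146)*(-401) = -545*(-401) = 218545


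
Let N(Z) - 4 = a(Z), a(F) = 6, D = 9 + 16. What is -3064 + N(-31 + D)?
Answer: -3054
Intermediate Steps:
D = 25
N(Z) = 10 (N(Z) = 4 + 6 = 10)
-3064 + N(-31 + D) = -3064 + 10 = -3054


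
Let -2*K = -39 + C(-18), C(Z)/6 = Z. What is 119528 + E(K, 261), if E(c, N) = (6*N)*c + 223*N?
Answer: 292832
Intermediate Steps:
C(Z) = 6*Z
K = 147/2 (K = -(-39 + 6*(-18))/2 = -(-39 - 108)/2 = -½*(-147) = 147/2 ≈ 73.500)
E(c, N) = 223*N + 6*N*c (E(c, N) = 6*N*c + 223*N = 223*N + 6*N*c)
119528 + E(K, 261) = 119528 + 261*(223 + 6*(147/2)) = 119528 + 261*(223 + 441) = 119528 + 261*664 = 119528 + 173304 = 292832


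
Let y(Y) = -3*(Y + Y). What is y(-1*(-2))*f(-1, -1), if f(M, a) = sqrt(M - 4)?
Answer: -12*I*sqrt(5) ≈ -26.833*I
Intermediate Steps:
y(Y) = -6*Y
f(M, a) = sqrt(-4 + M)
y(-1*(-2))*f(-1, -1) = (-(-6)*(-2))*sqrt(-4 - 1) = (-6*2)*sqrt(-5) = -12*I*sqrt(5)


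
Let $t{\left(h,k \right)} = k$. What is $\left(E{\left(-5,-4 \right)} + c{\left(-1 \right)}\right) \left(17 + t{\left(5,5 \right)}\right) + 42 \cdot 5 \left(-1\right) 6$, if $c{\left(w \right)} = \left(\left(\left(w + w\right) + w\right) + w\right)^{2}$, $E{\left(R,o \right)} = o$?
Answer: $-996$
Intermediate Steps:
$c{\left(w \right)} = 16 w^{2}$ ($c{\left(w \right)} = \left(\left(2 w + w\right) + w\right)^{2} = \left(3 w + w\right)^{2} = \left(4 w\right)^{2} = 16 w^{2}$)
$\left(E{\left(-5,-4 \right)} + c{\left(-1 \right)}\right) \left(17 + t{\left(5,5 \right)}\right) + 42 \cdot 5 \left(-1\right) 6 = \left(-4 + 16 \left(-1\right)^{2}\right) \left(17 + 5\right) + 42 \cdot 5 \left(-1\right) 6 = \left(-4 + 16 \cdot 1\right) 22 + 42 \left(\left(-5\right) 6\right) = \left(-4 + 16\right) 22 + 42 \left(-30\right) = 12 \cdot 22 - 1260 = 264 - 1260 = -996$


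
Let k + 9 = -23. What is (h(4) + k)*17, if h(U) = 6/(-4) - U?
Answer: -1275/2 ≈ -637.50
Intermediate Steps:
k = -32 (k = -9 - 23 = -32)
h(U) = -3/2 - U (h(U) = 6*(-¼) - U = -3/2 - U)
(h(4) + k)*17 = ((-3/2 - 1*4) - 32)*17 = ((-3/2 - 4) - 32)*17 = (-11/2 - 32)*17 = -75/2*17 = -1275/2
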